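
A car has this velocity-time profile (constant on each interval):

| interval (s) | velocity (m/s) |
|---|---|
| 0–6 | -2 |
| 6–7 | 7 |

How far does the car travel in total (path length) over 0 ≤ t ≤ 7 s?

Distance (not displacement) is the total path length: add the absolute areas under v-t.
0–6 s: |-2| × 6 = 12 m
6–7 s: |7| × 1 = 7 m
Total distance = 19 m

19 m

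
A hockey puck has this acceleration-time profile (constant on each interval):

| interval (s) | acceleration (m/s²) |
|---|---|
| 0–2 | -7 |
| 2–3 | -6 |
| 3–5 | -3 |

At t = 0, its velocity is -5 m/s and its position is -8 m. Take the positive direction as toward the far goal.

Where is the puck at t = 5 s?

-110 m

On each constant-a segment, Δv = aΔt and Δx = v₀Δt + ½aΔt²; chain segment to segment.
0–2 s: v starts -5 m/s; Δx = -5·2 + ½·-7·2² = -24 m; v ends -19 m/s.
2–3 s: v starts -19 m/s; Δx = -19·1 + ½·-6·1² = -22 m; v ends -25 m/s.
3–5 s: v starts -25 m/s; Δx = -25·2 + ½·-3·2² = -56 m; v ends -31 m/s.
x(5) = -8 + Σ Δx = -110 m.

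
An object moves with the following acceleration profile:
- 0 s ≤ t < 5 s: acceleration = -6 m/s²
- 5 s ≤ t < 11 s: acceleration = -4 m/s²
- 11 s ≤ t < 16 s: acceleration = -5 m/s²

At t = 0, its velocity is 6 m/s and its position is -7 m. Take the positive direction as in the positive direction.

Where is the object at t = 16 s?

On each constant-a segment, Δv = aΔt and Δx = v₀Δt + ½aΔt²; chain segment to segment.
0–5 s: v starts 6 m/s; Δx = 6·5 + ½·-6·5² = -45 m; v ends -24 m/s.
5–11 s: v starts -24 m/s; Δx = -24·6 + ½·-4·6² = -216 m; v ends -48 m/s.
11–16 s: v starts -48 m/s; Δx = -48·5 + ½·-5·5² = -302.5 m; v ends -73 m/s.
x(16) = -7 + Σ Δx = -570.5 m.

-570.5 m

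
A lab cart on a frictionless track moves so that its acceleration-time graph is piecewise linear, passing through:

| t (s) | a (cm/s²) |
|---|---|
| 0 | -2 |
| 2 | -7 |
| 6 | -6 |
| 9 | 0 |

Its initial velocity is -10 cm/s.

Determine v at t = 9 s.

-54 cm/s

Δv equals the area under the a-t graph; then v = v₀ + Δv.
0–2 s: ½(-2 + -7)(2) = -9 cm/s
2–6 s: ½(-7 + -6)(4) = -26 cm/s
6–9 s: ½(-6 + 0)(3) = -9 cm/s
Δv = -44 cm/s, so v(9) = -10 + (-44) = -54 cm/s.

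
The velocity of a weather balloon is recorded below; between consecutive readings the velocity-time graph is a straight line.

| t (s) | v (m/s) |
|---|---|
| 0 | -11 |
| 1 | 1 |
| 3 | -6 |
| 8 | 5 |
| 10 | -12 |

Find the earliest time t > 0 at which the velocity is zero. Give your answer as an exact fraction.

v changes sign on 0–1 s (from -11 to 1); the graph is linear there, so v = 0 at t = 0 + (11)·(1 − 0)/(1 − -11) = 11/12 s.

t = 11/12 s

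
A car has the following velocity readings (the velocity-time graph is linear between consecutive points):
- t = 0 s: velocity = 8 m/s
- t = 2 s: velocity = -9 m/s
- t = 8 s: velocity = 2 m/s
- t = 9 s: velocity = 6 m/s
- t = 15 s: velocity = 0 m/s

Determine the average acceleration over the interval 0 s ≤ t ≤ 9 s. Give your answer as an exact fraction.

Average acceleration = Δv/Δt = (6 − 8)/(9 − 0) = -2/9 m/s².

-2/9 m/s²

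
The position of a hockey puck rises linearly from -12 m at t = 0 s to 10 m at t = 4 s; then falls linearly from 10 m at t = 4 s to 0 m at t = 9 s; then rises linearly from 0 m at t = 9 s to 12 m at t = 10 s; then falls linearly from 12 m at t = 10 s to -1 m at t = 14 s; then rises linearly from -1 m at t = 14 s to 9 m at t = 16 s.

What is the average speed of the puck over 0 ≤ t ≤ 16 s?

4.1875 m/s

Average speed = (total path length)/(elapsed time); on a piecewise-linear x-t graph the path length is Σ|Δx|.
0–4 s: |Δx| = |10 − -12| = 22 m
4–9 s: |Δx| = |0 − 10| = 10 m
9–10 s: |Δx| = |12 − 0| = 12 m
10–14 s: |Δx| = |-1 − 12| = 13 m
14–16 s: |Δx| = |9 − -1| = 10 m
Total path = 67 m; average speed = 67/16 = 4.1875 m/s.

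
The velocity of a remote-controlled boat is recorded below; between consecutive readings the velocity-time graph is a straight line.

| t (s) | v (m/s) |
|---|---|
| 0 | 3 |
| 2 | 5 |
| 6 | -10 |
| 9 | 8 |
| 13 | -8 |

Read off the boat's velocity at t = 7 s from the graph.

-4 m/s

On 6–9 s the graph is linear from -10 to 8 m/s: v(7) = -10 + (8 − -10)·(7 − 6)/(9 − 6) = -4 m/s.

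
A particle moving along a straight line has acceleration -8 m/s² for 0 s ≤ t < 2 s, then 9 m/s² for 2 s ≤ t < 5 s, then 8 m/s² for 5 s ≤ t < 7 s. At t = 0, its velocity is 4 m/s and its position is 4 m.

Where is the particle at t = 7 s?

On each constant-a segment, Δv = aΔt and Δx = v₀Δt + ½aΔt²; chain segment to segment.
0–2 s: v starts 4 m/s; Δx = 4·2 + ½·-8·2² = -8 m; v ends -12 m/s.
2–5 s: v starts -12 m/s; Δx = -12·3 + ½·9·3² = 4.5 m; v ends 15 m/s.
5–7 s: v starts 15 m/s; Δx = 15·2 + ½·8·2² = 46 m; v ends 31 m/s.
x(7) = 4 + Σ Δx = 46.5 m.

46.5 m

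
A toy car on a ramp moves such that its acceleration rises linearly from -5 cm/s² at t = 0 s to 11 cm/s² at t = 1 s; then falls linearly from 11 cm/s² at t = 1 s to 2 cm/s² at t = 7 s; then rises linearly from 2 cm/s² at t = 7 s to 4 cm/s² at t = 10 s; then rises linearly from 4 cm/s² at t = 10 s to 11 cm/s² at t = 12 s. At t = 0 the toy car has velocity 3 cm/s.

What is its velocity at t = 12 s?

69 cm/s

Δv equals the area under the a-t graph; then v = v₀ + Δv.
0–1 s: ½(-5 + 11)(1) = 3 cm/s
1–7 s: ½(11 + 2)(6) = 39 cm/s
7–10 s: ½(2 + 4)(3) = 9 cm/s
10–12 s: ½(4 + 11)(2) = 15 cm/s
Δv = 66 cm/s, so v(12) = 3 + (66) = 69 cm/s.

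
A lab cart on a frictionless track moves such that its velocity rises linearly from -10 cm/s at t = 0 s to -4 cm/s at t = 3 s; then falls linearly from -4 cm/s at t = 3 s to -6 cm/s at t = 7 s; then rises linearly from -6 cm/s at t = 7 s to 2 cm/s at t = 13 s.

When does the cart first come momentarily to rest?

t = 11.5 s

v changes sign on 7–13 s (from -6 to 2); the graph is linear there, so v = 0 at t = 7 + (6)·(13 − 7)/(2 − -6) = 11.5 s.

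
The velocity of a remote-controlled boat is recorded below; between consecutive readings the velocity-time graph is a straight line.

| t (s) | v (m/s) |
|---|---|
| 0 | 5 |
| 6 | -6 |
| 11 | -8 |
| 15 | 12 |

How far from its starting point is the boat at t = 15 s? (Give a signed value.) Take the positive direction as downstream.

Net displacement equals the area under the velocity-time graph (areas below the axis count negative).
0–6 s: ½(5 + -6)(6) = -3 m
6–11 s: ½(-6 + -8)(5) = -35 m
11–15 s: ½(-8 + 12)(4) = 8 m
Net displacement = -30 m

-30 m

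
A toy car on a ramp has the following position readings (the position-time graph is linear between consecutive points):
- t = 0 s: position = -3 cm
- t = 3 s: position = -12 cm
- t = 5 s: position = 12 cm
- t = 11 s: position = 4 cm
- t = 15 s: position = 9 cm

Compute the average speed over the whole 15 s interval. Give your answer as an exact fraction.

46/15 cm/s

Average speed = (total path length)/(elapsed time); on a piecewise-linear x-t graph the path length is Σ|Δx|.
0–3 s: |Δx| = |-12 − -3| = 9 cm
3–5 s: |Δx| = |12 − -12| = 24 cm
5–11 s: |Δx| = |4 − 12| = 8 cm
11–15 s: |Δx| = |9 − 4| = 5 cm
Total path = 46 cm; average speed = 46/15 = 46/15 cm/s.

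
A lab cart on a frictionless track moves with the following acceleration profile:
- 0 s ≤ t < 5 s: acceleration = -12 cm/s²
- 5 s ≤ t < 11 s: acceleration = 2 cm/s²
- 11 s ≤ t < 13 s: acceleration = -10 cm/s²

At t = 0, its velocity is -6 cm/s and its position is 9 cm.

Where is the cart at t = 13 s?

-659 cm

On each constant-a segment, Δv = aΔt and Δx = v₀Δt + ½aΔt²; chain segment to segment.
0–5 s: v starts -6 cm/s; Δx = -6·5 + ½·-12·5² = -180 cm; v ends -66 cm/s.
5–11 s: v starts -66 cm/s; Δx = -66·6 + ½·2·6² = -360 cm; v ends -54 cm/s.
11–13 s: v starts -54 cm/s; Δx = -54·2 + ½·-10·2² = -128 cm; v ends -74 cm/s.
x(13) = 9 + Σ Δx = -659 cm.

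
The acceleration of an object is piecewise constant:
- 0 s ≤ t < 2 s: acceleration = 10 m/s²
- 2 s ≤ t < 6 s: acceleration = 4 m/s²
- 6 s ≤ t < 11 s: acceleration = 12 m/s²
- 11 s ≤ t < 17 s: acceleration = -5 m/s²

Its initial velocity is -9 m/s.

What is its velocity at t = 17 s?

Δv equals the area under the a-t graph; then v = v₀ + Δv.
0–2 s: 10 × 2 = 20 m/s
2–6 s: 4 × 4 = 16 m/s
6–11 s: 12 × 5 = 60 m/s
11–17 s: -5 × 6 = -30 m/s
Δv = 66 m/s, so v(17) = -9 + (66) = 57 m/s.

57 m/s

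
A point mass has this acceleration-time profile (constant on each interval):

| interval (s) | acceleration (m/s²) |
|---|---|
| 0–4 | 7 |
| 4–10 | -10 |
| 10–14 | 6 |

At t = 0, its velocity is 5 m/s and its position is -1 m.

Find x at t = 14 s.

On each constant-a segment, Δv = aΔt and Δx = v₀Δt + ½aΔt²; chain segment to segment.
0–4 s: v starts 5 m/s; Δx = 5·4 + ½·7·4² = 76 m; v ends 33 m/s.
4–10 s: v starts 33 m/s; Δx = 33·6 + ½·-10·6² = 18 m; v ends -27 m/s.
10–14 s: v starts -27 m/s; Δx = -27·4 + ½·6·4² = -60 m; v ends -3 m/s.
x(14) = -1 + Σ Δx = 33 m.

33 m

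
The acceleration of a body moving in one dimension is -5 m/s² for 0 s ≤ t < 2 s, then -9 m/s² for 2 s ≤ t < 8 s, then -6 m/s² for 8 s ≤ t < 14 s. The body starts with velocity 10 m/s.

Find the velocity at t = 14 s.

-90 m/s

Δv equals the area under the a-t graph; then v = v₀ + Δv.
0–2 s: -5 × 2 = -10 m/s
2–8 s: -9 × 6 = -54 m/s
8–14 s: -6 × 6 = -36 m/s
Δv = -100 m/s, so v(14) = 10 + (-100) = -90 m/s.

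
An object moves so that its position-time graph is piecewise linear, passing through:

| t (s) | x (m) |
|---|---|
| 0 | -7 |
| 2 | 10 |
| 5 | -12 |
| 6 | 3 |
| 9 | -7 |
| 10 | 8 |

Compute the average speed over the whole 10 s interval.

7.9 m/s

Average speed = (total path length)/(elapsed time); on a piecewise-linear x-t graph the path length is Σ|Δx|.
0–2 s: |Δx| = |10 − -7| = 17 m
2–5 s: |Δx| = |-12 − 10| = 22 m
5–6 s: |Δx| = |3 − -12| = 15 m
6–9 s: |Δx| = |-7 − 3| = 10 m
9–10 s: |Δx| = |8 − -7| = 15 m
Total path = 79 m; average speed = 79/10 = 7.9 m/s.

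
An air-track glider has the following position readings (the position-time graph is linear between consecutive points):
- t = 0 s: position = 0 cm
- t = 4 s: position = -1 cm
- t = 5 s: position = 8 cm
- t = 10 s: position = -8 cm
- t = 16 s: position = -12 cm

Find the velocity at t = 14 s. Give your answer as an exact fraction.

-2/3 cm/s

Velocity is the slope of the x-t graph on 10–16 s: (-12 − -8)/(16 − 10) = -2/3 cm/s.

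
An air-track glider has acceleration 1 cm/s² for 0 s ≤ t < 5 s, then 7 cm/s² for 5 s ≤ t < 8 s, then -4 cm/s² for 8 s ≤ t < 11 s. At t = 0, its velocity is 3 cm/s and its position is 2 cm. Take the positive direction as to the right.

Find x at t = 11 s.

154 cm

On each constant-a segment, Δv = aΔt and Δx = v₀Δt + ½aΔt²; chain segment to segment.
0–5 s: v starts 3 cm/s; Δx = 3·5 + ½·1·5² = 27.5 cm; v ends 8 cm/s.
5–8 s: v starts 8 cm/s; Δx = 8·3 + ½·7·3² = 55.5 cm; v ends 29 cm/s.
8–11 s: v starts 29 cm/s; Δx = 29·3 + ½·-4·3² = 69 cm; v ends 17 cm/s.
x(11) = 2 + Σ Δx = 154 cm.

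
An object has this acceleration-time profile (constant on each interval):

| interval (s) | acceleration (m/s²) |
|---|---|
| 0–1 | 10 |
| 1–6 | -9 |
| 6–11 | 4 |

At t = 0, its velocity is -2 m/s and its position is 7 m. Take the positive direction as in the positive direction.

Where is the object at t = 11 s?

On each constant-a segment, Δv = aΔt and Δx = v₀Δt + ½aΔt²; chain segment to segment.
0–1 s: v starts -2 m/s; Δx = -2·1 + ½·10·1² = 3 m; v ends 8 m/s.
1–6 s: v starts 8 m/s; Δx = 8·5 + ½·-9·5² = -72.5 m; v ends -37 m/s.
6–11 s: v starts -37 m/s; Δx = -37·5 + ½·4·5² = -135 m; v ends -17 m/s.
x(11) = 7 + Σ Δx = -197.5 m.

-197.5 m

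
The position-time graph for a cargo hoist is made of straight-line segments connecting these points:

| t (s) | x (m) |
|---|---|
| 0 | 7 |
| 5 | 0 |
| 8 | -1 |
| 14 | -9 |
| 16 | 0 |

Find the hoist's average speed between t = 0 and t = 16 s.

1.5625 m/s

Average speed = (total path length)/(elapsed time); on a piecewise-linear x-t graph the path length is Σ|Δx|.
0–5 s: |Δx| = |0 − 7| = 7 m
5–8 s: |Δx| = |-1 − 0| = 1 m
8–14 s: |Δx| = |-9 − -1| = 8 m
14–16 s: |Δx| = |0 − -9| = 9 m
Total path = 25 m; average speed = 25/16 = 1.5625 m/s.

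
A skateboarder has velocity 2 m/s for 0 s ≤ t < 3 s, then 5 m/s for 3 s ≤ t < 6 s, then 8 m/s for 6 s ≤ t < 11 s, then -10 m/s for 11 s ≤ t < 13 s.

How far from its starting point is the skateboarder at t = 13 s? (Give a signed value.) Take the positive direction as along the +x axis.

Net displacement equals the area under the velocity-time graph (areas below the axis count negative).
0–3 s: 2 × 3 = 6 m
3–6 s: 5 × 3 = 15 m
6–11 s: 8 × 5 = 40 m
11–13 s: -10 × 2 = -20 m
Net displacement = 41 m

41 m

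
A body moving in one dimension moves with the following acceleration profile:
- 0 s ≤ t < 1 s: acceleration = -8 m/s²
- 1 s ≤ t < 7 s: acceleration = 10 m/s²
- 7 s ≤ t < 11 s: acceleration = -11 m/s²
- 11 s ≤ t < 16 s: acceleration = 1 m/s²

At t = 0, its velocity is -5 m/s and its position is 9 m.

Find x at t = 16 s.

229.5 m

On each constant-a segment, Δv = aΔt and Δx = v₀Δt + ½aΔt²; chain segment to segment.
0–1 s: v starts -5 m/s; Δx = -5·1 + ½·-8·1² = -9 m; v ends -13 m/s.
1–7 s: v starts -13 m/s; Δx = -13·6 + ½·10·6² = 102 m; v ends 47 m/s.
7–11 s: v starts 47 m/s; Δx = 47·4 + ½·-11·4² = 100 m; v ends 3 m/s.
11–16 s: v starts 3 m/s; Δx = 3·5 + ½·1·5² = 27.5 m; v ends 8 m/s.
x(16) = 9 + Σ Δx = 229.5 m.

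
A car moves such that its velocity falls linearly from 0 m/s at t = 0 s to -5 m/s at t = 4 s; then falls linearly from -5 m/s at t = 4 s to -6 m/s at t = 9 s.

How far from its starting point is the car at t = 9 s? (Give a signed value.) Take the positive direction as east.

Net displacement equals the area under the velocity-time graph (areas below the axis count negative).
0–4 s: ½(0 + -5)(4) = -10 m
4–9 s: ½(-5 + -6)(5) = -27.5 m
Net displacement = -37.5 m

-37.5 m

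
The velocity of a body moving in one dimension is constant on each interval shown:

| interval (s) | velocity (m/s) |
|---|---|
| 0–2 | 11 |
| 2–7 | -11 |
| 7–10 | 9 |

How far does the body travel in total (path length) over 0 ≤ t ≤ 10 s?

104 m

Total distance travelled is ∫|v| dt — sum the magnitudes of each area piece.
0–2 s: |11| × 2 = 22 m
2–7 s: |-11| × 5 = 55 m
7–10 s: |9| × 3 = 27 m
Total distance = 104 m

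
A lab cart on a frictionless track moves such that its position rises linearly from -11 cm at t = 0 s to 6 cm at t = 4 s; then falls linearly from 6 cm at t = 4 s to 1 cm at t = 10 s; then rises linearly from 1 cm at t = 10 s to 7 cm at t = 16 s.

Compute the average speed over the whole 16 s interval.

Average speed = (total path length)/(elapsed time); on a piecewise-linear x-t graph the path length is Σ|Δx|.
0–4 s: |Δx| = |6 − -11| = 17 cm
4–10 s: |Δx| = |1 − 6| = 5 cm
10–16 s: |Δx| = |7 − 1| = 6 cm
Total path = 28 cm; average speed = 28/16 = 1.75 cm/s.

1.75 cm/s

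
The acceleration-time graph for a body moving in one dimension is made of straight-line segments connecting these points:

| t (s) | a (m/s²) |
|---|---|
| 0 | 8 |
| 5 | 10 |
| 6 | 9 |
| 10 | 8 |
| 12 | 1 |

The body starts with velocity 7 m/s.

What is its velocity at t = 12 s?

104.5 m/s

Δv equals the area under the a-t graph; then v = v₀ + Δv.
0–5 s: ½(8 + 10)(5) = 45 m/s
5–6 s: ½(10 + 9)(1) = 9.5 m/s
6–10 s: ½(9 + 8)(4) = 34 m/s
10–12 s: ½(8 + 1)(2) = 9 m/s
Δv = 97.5 m/s, so v(12) = 7 + (97.5) = 104.5 m/s.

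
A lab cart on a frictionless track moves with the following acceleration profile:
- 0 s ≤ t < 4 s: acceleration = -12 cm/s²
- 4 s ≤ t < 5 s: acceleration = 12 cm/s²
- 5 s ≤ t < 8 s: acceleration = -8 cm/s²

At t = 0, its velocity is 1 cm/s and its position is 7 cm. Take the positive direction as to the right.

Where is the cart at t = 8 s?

On each constant-a segment, Δv = aΔt and Δx = v₀Δt + ½aΔt²; chain segment to segment.
0–4 s: v starts 1 cm/s; Δx = 1·4 + ½·-12·4² = -92 cm; v ends -47 cm/s.
4–5 s: v starts -47 cm/s; Δx = -47·1 + ½·12·1² = -41 cm; v ends -35 cm/s.
5–8 s: v starts -35 cm/s; Δx = -35·3 + ½·-8·3² = -141 cm; v ends -59 cm/s.
x(8) = 7 + Σ Δx = -267 cm.

-267 cm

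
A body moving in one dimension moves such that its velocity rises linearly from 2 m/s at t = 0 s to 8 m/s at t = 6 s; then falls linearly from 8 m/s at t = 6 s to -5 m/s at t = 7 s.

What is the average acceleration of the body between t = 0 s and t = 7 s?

-1 m/s²

Average acceleration = Δv/Δt = (-5 − 2)/(7 − 0) = -1 m/s².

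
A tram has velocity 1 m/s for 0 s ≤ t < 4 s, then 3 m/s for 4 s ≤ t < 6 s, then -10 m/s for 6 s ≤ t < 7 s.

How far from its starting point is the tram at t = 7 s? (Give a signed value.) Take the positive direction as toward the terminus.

0 m

Net displacement equals the area under the velocity-time graph (areas below the axis count negative).
0–4 s: 1 × 4 = 4 m
4–6 s: 3 × 2 = 6 m
6–7 s: -10 × 1 = -10 m
Net displacement = 0 m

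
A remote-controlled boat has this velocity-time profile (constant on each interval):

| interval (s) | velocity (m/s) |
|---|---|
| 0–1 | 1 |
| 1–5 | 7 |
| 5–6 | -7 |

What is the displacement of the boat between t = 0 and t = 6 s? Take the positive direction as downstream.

Net displacement equals the area under the velocity-time graph (areas below the axis count negative).
0–1 s: 1 × 1 = 1 m
1–5 s: 7 × 4 = 28 m
5–6 s: -7 × 1 = -7 m
Net displacement = 22 m

22 m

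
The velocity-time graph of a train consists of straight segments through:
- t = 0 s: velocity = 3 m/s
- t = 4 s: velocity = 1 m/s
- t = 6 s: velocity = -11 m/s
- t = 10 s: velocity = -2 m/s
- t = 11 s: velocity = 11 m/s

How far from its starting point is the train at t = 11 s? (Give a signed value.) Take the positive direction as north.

-23.5 m

Net displacement equals the area under the velocity-time graph (areas below the axis count negative).
0–4 s: ½(3 + 1)(4) = 8 m
4–6 s: ½(1 + -11)(2) = -10 m
6–10 s: ½(-11 + -2)(4) = -26 m
10–11 s: ½(-2 + 11)(1) = 4.5 m
Net displacement = -23.5 m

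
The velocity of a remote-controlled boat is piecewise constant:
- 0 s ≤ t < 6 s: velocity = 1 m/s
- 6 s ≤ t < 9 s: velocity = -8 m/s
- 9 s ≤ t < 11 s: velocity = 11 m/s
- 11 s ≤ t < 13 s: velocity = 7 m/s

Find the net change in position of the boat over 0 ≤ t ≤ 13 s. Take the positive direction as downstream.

18 m

Net displacement equals the area under the velocity-time graph (areas below the axis count negative).
0–6 s: 1 × 6 = 6 m
6–9 s: -8 × 3 = -24 m
9–11 s: 11 × 2 = 22 m
11–13 s: 7 × 2 = 14 m
Net displacement = 18 m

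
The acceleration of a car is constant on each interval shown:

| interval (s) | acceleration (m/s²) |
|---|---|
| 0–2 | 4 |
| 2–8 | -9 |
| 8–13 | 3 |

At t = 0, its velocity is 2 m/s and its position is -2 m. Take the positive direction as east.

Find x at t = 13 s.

-274.5 m

On each constant-a segment, Δv = aΔt and Δx = v₀Δt + ½aΔt²; chain segment to segment.
0–2 s: v starts 2 m/s; Δx = 2·2 + ½·4·2² = 12 m; v ends 10 m/s.
2–8 s: v starts 10 m/s; Δx = 10·6 + ½·-9·6² = -102 m; v ends -44 m/s.
8–13 s: v starts -44 m/s; Δx = -44·5 + ½·3·5² = -182.5 m; v ends -29 m/s.
x(13) = -2 + Σ Δx = -274.5 m.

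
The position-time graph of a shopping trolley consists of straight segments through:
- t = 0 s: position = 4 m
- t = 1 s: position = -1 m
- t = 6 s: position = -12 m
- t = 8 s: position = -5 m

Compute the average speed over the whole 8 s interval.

Average speed = (total path length)/(elapsed time); on a piecewise-linear x-t graph the path length is Σ|Δx|.
0–1 s: |Δx| = |-1 − 4| = 5 m
1–6 s: |Δx| = |-12 − -1| = 11 m
6–8 s: |Δx| = |-5 − -12| = 7 m
Total path = 23 m; average speed = 23/8 = 2.875 m/s.

2.875 m/s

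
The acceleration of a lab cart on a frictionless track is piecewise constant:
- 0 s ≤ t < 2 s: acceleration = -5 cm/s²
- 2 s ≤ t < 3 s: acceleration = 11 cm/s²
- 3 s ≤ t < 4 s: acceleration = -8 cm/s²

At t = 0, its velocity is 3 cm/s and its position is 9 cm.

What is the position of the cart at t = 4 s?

3.5 cm

On each constant-a segment, Δv = aΔt and Δx = v₀Δt + ½aΔt²; chain segment to segment.
0–2 s: v starts 3 cm/s; Δx = 3·2 + ½·-5·2² = -4 cm; v ends -7 cm/s.
2–3 s: v starts -7 cm/s; Δx = -7·1 + ½·11·1² = -1.5 cm; v ends 4 cm/s.
3–4 s: v starts 4 cm/s; Δx = 4·1 + ½·-8·1² = 0 cm; v ends -4 cm/s.
x(4) = 9 + Σ Δx = 3.5 cm.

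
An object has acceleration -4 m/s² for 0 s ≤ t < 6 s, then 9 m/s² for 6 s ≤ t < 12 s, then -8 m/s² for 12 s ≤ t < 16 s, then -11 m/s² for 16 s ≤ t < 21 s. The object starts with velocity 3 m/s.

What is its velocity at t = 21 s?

-54 m/s

Δv equals the area under the a-t graph; then v = v₀ + Δv.
0–6 s: -4 × 6 = -24 m/s
6–12 s: 9 × 6 = 54 m/s
12–16 s: -8 × 4 = -32 m/s
16–21 s: -11 × 5 = -55 m/s
Δv = -57 m/s, so v(21) = 3 + (-57) = -54 m/s.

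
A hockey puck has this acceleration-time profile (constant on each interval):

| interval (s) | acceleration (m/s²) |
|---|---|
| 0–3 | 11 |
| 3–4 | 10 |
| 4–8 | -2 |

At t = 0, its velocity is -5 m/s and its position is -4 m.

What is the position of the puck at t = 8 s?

199.5 m

On each constant-a segment, Δv = aΔt and Δx = v₀Δt + ½aΔt²; chain segment to segment.
0–3 s: v starts -5 m/s; Δx = -5·3 + ½·11·3² = 34.5 m; v ends 28 m/s.
3–4 s: v starts 28 m/s; Δx = 28·1 + ½·10·1² = 33 m; v ends 38 m/s.
4–8 s: v starts 38 m/s; Δx = 38·4 + ½·-2·4² = 136 m; v ends 30 m/s.
x(8) = -4 + Σ Δx = 199.5 m.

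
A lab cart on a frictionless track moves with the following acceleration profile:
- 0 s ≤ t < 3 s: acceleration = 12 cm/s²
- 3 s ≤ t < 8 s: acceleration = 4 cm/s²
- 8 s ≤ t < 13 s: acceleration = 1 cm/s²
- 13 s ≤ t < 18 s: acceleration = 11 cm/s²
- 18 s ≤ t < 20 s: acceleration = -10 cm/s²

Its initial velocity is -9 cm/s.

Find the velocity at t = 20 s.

87 cm/s

Δv equals the area under the a-t graph; then v = v₀ + Δv.
0–3 s: 12 × 3 = 36 cm/s
3–8 s: 4 × 5 = 20 cm/s
8–13 s: 1 × 5 = 5 cm/s
13–18 s: 11 × 5 = 55 cm/s
18–20 s: -10 × 2 = -20 cm/s
Δv = 96 cm/s, so v(20) = -9 + (96) = 87 cm/s.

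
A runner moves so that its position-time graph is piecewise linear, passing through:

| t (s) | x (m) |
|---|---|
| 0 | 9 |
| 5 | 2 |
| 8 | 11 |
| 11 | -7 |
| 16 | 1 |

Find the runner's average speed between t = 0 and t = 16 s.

2.625 m/s

Average speed = (total path length)/(elapsed time); on a piecewise-linear x-t graph the path length is Σ|Δx|.
0–5 s: |Δx| = |2 − 9| = 7 m
5–8 s: |Δx| = |11 − 2| = 9 m
8–11 s: |Δx| = |-7 − 11| = 18 m
11–16 s: |Δx| = |1 − -7| = 8 m
Total path = 42 m; average speed = 42/16 = 2.625 m/s.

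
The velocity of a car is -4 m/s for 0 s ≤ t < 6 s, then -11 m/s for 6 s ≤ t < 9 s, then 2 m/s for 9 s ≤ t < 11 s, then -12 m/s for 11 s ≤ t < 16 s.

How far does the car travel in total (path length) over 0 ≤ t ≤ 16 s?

121 m

Total distance travelled is ∫|v| dt — sum the magnitudes of each area piece.
0–6 s: |-4| × 6 = 24 m
6–9 s: |-11| × 3 = 33 m
9–11 s: |2| × 2 = 4 m
11–16 s: |-12| × 5 = 60 m
Total distance = 121 m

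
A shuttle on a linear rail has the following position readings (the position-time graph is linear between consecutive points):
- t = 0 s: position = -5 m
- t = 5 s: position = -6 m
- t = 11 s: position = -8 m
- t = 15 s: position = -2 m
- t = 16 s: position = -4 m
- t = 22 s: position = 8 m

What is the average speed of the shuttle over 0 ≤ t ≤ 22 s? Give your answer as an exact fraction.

23/22 m/s

Average speed = (total path length)/(elapsed time); on a piecewise-linear x-t graph the path length is Σ|Δx|.
0–5 s: |Δx| = |-6 − -5| = 1 m
5–11 s: |Δx| = |-8 − -6| = 2 m
11–15 s: |Δx| = |-2 − -8| = 6 m
15–16 s: |Δx| = |-4 − -2| = 2 m
16–22 s: |Δx| = |8 − -4| = 12 m
Total path = 23 m; average speed = 23/22 = 23/22 m/s.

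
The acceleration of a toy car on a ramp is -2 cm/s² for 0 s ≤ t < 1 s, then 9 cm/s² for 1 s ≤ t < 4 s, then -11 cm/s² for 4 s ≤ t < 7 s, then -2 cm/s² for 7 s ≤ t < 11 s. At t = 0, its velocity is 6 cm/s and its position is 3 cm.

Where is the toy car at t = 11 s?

80 cm

On each constant-a segment, Δv = aΔt and Δx = v₀Δt + ½aΔt²; chain segment to segment.
0–1 s: v starts 6 cm/s; Δx = 6·1 + ½·-2·1² = 5 cm; v ends 4 cm/s.
1–4 s: v starts 4 cm/s; Δx = 4·3 + ½·9·3² = 52.5 cm; v ends 31 cm/s.
4–7 s: v starts 31 cm/s; Δx = 31·3 + ½·-11·3² = 43.5 cm; v ends -2 cm/s.
7–11 s: v starts -2 cm/s; Δx = -2·4 + ½·-2·4² = -24 cm; v ends -10 cm/s.
x(11) = 3 + Σ Δx = 80 cm.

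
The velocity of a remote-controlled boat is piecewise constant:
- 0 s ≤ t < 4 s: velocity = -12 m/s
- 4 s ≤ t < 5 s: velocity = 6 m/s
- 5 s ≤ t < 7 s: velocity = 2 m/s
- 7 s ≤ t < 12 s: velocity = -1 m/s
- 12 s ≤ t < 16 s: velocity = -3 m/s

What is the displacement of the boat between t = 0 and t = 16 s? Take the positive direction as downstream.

Net displacement equals the area under the velocity-time graph (areas below the axis count negative).
0–4 s: -12 × 4 = -48 m
4–5 s: 6 × 1 = 6 m
5–7 s: 2 × 2 = 4 m
7–12 s: -1 × 5 = -5 m
12–16 s: -3 × 4 = -12 m
Net displacement = -55 m

-55 m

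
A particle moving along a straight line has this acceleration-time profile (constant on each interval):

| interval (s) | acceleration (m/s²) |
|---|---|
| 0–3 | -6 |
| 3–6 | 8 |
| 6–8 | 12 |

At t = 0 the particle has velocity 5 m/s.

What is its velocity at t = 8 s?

Δv equals the area under the a-t graph; then v = v₀ + Δv.
0–3 s: -6 × 3 = -18 m/s
3–6 s: 8 × 3 = 24 m/s
6–8 s: 12 × 2 = 24 m/s
Δv = 30 m/s, so v(8) = 5 + (30) = 35 m/s.

35 m/s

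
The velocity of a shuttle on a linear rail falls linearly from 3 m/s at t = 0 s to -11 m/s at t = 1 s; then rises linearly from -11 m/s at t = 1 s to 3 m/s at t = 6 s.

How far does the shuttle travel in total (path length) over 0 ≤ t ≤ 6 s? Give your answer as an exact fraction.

Distance (not displacement) is the total path length: add the absolute areas under v-t.
0–1 s: v = 0 at t = 3/14 s; triangle areas 9/28 + 121/28 = 65/14 m
1–6 s: v = 0 at t = 69/14 s; triangle areas 605/28 + 45/28 = 325/14 m
Total distance = 195/7 m

195/7 m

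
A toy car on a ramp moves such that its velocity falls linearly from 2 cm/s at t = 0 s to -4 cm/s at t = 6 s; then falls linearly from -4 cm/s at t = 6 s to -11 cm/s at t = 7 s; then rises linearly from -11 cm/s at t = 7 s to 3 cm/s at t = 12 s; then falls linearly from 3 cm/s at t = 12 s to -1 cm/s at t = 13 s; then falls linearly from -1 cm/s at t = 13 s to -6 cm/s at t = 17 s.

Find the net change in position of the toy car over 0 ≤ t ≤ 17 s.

-46.5 cm

Net displacement equals the area under the velocity-time graph (areas below the axis count negative).
0–6 s: ½(2 + -4)(6) = -6 cm
6–7 s: ½(-4 + -11)(1) = -7.5 cm
7–12 s: ½(-11 + 3)(5) = -20 cm
12–13 s: ½(3 + -1)(1) = 1 cm
13–17 s: ½(-1 + -6)(4) = -14 cm
Net displacement = -46.5 cm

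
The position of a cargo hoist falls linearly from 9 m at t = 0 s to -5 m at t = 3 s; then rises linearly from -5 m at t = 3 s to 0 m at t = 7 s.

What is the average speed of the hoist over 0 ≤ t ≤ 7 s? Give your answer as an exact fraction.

19/7 m/s

Average speed = (total path length)/(elapsed time); on a piecewise-linear x-t graph the path length is Σ|Δx|.
0–3 s: |Δx| = |-5 − 9| = 14 m
3–7 s: |Δx| = |0 − -5| = 5 m
Total path = 19 m; average speed = 19/7 = 19/7 m/s.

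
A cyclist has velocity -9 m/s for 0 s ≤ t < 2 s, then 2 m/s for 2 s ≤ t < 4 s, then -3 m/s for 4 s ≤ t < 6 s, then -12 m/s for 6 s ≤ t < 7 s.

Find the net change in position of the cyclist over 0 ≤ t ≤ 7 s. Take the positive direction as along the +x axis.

Displacement is the signed area under the v-t curve.
0–2 s: -9 × 2 = -18 m
2–4 s: 2 × 2 = 4 m
4–6 s: -3 × 2 = -6 m
6–7 s: -12 × 1 = -12 m
Net displacement = -32 m

-32 m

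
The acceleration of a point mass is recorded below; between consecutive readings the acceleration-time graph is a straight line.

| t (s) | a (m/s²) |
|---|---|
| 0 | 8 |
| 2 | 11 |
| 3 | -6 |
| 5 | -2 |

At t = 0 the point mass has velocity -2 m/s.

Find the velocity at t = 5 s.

Δv equals the area under the a-t graph; then v = v₀ + Δv.
0–2 s: ½(8 + 11)(2) = 19 m/s
2–3 s: ½(11 + -6)(1) = 2.5 m/s
3–5 s: ½(-6 + -2)(2) = -8 m/s
Δv = 13.5 m/s, so v(5) = -2 + (13.5) = 11.5 m/s.

11.5 m/s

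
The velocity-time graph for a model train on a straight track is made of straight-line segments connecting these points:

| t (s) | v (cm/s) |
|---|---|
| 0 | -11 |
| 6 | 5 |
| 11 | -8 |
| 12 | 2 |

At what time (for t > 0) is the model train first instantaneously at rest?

t = 4.125 s

v changes sign on 0–6 s (from -11 to 5); the graph is linear there, so v = 0 at t = 0 + (11)·(6 − 0)/(5 − -11) = 4.125 s.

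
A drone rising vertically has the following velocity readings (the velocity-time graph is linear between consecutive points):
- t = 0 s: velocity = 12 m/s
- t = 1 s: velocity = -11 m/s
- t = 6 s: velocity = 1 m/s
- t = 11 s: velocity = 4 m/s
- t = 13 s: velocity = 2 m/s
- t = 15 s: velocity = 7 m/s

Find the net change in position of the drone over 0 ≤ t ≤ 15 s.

Displacement is the signed area under the v-t curve.
0–1 s: ½(12 + -11)(1) = 0.5 m
1–6 s: ½(-11 + 1)(5) = -25 m
6–11 s: ½(1 + 4)(5) = 12.5 m
11–13 s: ½(4 + 2)(2) = 6 m
13–15 s: ½(2 + 7)(2) = 9 m
Net displacement = 3 m

3 m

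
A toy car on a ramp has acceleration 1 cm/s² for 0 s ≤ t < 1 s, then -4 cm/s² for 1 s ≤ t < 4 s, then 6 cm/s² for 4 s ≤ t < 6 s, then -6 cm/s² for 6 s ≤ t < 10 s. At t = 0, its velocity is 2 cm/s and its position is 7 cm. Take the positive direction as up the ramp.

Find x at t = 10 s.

-41.5 cm

On each constant-a segment, Δv = aΔt and Δx = v₀Δt + ½aΔt²; chain segment to segment.
0–1 s: v starts 2 cm/s; Δx = 2·1 + ½·1·1² = 2.5 cm; v ends 3 cm/s.
1–4 s: v starts 3 cm/s; Δx = 3·3 + ½·-4·3² = -9 cm; v ends -9 cm/s.
4–6 s: v starts -9 cm/s; Δx = -9·2 + ½·6·2² = -6 cm; v ends 3 cm/s.
6–10 s: v starts 3 cm/s; Δx = 3·4 + ½·-6·4² = -36 cm; v ends -21 cm/s.
x(10) = 7 + Σ Δx = -41.5 cm.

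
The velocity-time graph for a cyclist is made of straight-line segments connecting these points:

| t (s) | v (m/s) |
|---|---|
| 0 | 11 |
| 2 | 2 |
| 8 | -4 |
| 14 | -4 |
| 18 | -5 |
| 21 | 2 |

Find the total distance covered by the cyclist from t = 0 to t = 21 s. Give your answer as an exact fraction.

997/14 m

Total distance travelled is ∫|v| dt — sum the magnitudes of each area piece.
0–2 s: |½(11 + 2)(2)| = 13 m
2–8 s: v = 0 at t = 4 s; triangle areas 2 + 8 = 10 m
8–14 s: |-4| × 6 = 24 m
14–18 s: |½(-4 + -5)(4)| = 18 m
18–21 s: v = 0 at t = 141/7 s; triangle areas 75/14 + 6/7 = 87/14 m
Total distance = 997/14 m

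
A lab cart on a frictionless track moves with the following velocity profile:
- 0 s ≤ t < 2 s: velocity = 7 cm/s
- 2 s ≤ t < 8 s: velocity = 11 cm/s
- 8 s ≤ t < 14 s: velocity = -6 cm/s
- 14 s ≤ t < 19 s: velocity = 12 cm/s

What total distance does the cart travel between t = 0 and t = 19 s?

176 cm

Total distance travelled is ∫|v| dt — sum the magnitudes of each area piece.
0–2 s: |7| × 2 = 14 cm
2–8 s: |11| × 6 = 66 cm
8–14 s: |-6| × 6 = 36 cm
14–19 s: |12| × 5 = 60 cm
Total distance = 176 cm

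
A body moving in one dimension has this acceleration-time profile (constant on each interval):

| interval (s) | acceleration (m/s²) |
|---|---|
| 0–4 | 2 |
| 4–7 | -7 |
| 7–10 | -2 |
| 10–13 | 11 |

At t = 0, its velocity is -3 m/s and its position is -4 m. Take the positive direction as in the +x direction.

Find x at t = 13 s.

On each constant-a segment, Δv = aΔt and Δx = v₀Δt + ½aΔt²; chain segment to segment.
0–4 s: v starts -3 m/s; Δx = -3·4 + ½·2·4² = 4 m; v ends 5 m/s.
4–7 s: v starts 5 m/s; Δx = 5·3 + ½·-7·3² = -16.5 m; v ends -16 m/s.
7–10 s: v starts -16 m/s; Δx = -16·3 + ½·-2·3² = -57 m; v ends -22 m/s.
10–13 s: v starts -22 m/s; Δx = -22·3 + ½·11·3² = -16.5 m; v ends 11 m/s.
x(13) = -4 + Σ Δx = -90 m.

-90 m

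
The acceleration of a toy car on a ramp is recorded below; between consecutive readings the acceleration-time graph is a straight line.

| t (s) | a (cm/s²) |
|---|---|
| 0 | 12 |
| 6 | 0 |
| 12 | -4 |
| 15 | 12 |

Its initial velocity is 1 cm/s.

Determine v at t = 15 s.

Δv equals the area under the a-t graph; then v = v₀ + Δv.
0–6 s: ½(12 + 0)(6) = 36 cm/s
6–12 s: ½(0 + -4)(6) = -12 cm/s
12–15 s: ½(-4 + 12)(3) = 12 cm/s
Δv = 36 cm/s, so v(15) = 1 + (36) = 37 cm/s.

37 cm/s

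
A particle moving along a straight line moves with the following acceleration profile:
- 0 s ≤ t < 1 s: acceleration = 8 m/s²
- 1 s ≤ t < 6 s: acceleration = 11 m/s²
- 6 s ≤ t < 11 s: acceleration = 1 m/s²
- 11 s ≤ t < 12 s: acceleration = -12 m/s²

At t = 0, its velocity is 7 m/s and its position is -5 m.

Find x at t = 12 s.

On each constant-a segment, Δv = aΔt and Δx = v₀Δt + ½aΔt²; chain segment to segment.
0–1 s: v starts 7 m/s; Δx = 7·1 + ½·8·1² = 11 m; v ends 15 m/s.
1–6 s: v starts 15 m/s; Δx = 15·5 + ½·11·5² = 212.5 m; v ends 70 m/s.
6–11 s: v starts 70 m/s; Δx = 70·5 + ½·1·5² = 362.5 m; v ends 75 m/s.
11–12 s: v starts 75 m/s; Δx = 75·1 + ½·-12·1² = 69 m; v ends 63 m/s.
x(12) = -5 + Σ Δx = 650 m.

650 m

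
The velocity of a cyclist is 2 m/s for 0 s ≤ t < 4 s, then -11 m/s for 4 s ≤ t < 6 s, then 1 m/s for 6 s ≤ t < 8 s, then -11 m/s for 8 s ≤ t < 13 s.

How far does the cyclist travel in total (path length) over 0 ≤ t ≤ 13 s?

Distance (not displacement) is the total path length: add the absolute areas under v-t.
0–4 s: |2| × 4 = 8 m
4–6 s: |-11| × 2 = 22 m
6–8 s: |1| × 2 = 2 m
8–13 s: |-11| × 5 = 55 m
Total distance = 87 m

87 m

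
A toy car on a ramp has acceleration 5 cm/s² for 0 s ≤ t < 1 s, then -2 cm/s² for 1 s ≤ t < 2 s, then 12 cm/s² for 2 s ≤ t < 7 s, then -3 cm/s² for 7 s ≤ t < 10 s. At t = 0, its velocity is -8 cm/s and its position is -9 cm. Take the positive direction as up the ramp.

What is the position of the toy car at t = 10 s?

258 cm

On each constant-a segment, Δv = aΔt and Δx = v₀Δt + ½aΔt²; chain segment to segment.
0–1 s: v starts -8 cm/s; Δx = -8·1 + ½·5·1² = -5.5 cm; v ends -3 cm/s.
1–2 s: v starts -3 cm/s; Δx = -3·1 + ½·-2·1² = -4 cm; v ends -5 cm/s.
2–7 s: v starts -5 cm/s; Δx = -5·5 + ½·12·5² = 125 cm; v ends 55 cm/s.
7–10 s: v starts 55 cm/s; Δx = 55·3 + ½·-3·3² = 151.5 cm; v ends 46 cm/s.
x(10) = -9 + Σ Δx = 258 cm.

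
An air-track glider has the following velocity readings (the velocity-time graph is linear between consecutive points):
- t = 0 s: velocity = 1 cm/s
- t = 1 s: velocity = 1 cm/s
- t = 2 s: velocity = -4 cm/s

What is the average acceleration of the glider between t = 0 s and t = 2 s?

Average acceleration = Δv/Δt = (-4 − 1)/(2 − 0) = -2.5 cm/s².

-2.5 cm/s²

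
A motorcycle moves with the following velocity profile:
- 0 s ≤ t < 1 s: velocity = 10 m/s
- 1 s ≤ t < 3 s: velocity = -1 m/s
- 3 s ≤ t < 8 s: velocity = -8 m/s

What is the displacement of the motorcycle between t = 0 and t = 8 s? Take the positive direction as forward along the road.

Displacement is the signed area under the v-t curve.
0–1 s: 10 × 1 = 10 m
1–3 s: -1 × 2 = -2 m
3–8 s: -8 × 5 = -40 m
Net displacement = -32 m

-32 m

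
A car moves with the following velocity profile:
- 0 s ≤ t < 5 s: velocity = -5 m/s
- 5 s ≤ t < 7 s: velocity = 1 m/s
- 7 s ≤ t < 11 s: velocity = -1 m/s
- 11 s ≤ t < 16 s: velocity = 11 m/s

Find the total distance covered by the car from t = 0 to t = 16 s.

Distance (not displacement) is the total path length: add the absolute areas under v-t.
0–5 s: |-5| × 5 = 25 m
5–7 s: |1| × 2 = 2 m
7–11 s: |-1| × 4 = 4 m
11–16 s: |11| × 5 = 55 m
Total distance = 86 m

86 m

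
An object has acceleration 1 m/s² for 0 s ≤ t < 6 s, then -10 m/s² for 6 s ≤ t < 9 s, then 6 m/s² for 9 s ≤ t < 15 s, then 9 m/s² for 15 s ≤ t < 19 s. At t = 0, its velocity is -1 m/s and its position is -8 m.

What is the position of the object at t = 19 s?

48 m

On each constant-a segment, Δv = aΔt and Δx = v₀Δt + ½aΔt²; chain segment to segment.
0–6 s: v starts -1 m/s; Δx = -1·6 + ½·1·6² = 12 m; v ends 5 m/s.
6–9 s: v starts 5 m/s; Δx = 5·3 + ½·-10·3² = -30 m; v ends -25 m/s.
9–15 s: v starts -25 m/s; Δx = -25·6 + ½·6·6² = -42 m; v ends 11 m/s.
15–19 s: v starts 11 m/s; Δx = 11·4 + ½·9·4² = 116 m; v ends 47 m/s.
x(19) = -8 + Σ Δx = 48 m.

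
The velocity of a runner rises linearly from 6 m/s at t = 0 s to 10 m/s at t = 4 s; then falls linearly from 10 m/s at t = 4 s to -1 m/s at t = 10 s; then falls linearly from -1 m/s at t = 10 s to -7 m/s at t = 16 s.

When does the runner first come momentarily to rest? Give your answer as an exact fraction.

t = 104/11 s

v changes sign on 4–10 s (from 10 to -1); the graph is linear there, so v = 0 at t = 4 + (-10)·(10 − 4)/(-1 − 10) = 104/11 s.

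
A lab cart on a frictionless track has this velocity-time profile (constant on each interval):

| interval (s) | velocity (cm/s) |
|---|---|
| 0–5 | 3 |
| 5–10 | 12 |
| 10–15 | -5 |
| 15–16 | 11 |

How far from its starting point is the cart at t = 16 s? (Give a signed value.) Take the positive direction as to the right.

61 cm

Net displacement equals the area under the velocity-time graph (areas below the axis count negative).
0–5 s: 3 × 5 = 15 cm
5–10 s: 12 × 5 = 60 cm
10–15 s: -5 × 5 = -25 cm
15–16 s: 11 × 1 = 11 cm
Net displacement = 61 cm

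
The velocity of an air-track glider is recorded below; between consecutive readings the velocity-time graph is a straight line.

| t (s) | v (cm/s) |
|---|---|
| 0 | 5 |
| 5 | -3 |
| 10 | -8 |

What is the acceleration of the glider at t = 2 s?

-1.6 cm/s²

Acceleration is the slope of the v-t graph on 0–5 s: (-3 − 5)/(5 − 0) = -1.6 cm/s².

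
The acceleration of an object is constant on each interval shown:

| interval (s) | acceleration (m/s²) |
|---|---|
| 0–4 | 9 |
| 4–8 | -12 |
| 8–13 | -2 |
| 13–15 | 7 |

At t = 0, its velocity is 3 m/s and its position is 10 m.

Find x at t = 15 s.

On each constant-a segment, Δv = aΔt and Δx = v₀Δt + ½aΔt²; chain segment to segment.
0–4 s: v starts 3 m/s; Δx = 3·4 + ½·9·4² = 84 m; v ends 39 m/s.
4–8 s: v starts 39 m/s; Δx = 39·4 + ½·-12·4² = 60 m; v ends -9 m/s.
8–13 s: v starts -9 m/s; Δx = -9·5 + ½·-2·5² = -70 m; v ends -19 m/s.
13–15 s: v starts -19 m/s; Δx = -19·2 + ½·7·2² = -24 m; v ends -5 m/s.
x(15) = 10 + Σ Δx = 60 m.

60 m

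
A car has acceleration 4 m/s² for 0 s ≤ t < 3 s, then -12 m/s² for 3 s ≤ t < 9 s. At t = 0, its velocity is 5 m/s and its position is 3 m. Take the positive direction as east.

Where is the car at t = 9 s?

-78 m

On each constant-a segment, Δv = aΔt and Δx = v₀Δt + ½aΔt²; chain segment to segment.
0–3 s: v starts 5 m/s; Δx = 5·3 + ½·4·3² = 33 m; v ends 17 m/s.
3–9 s: v starts 17 m/s; Δx = 17·6 + ½·-12·6² = -114 m; v ends -55 m/s.
x(9) = 3 + Σ Δx = -78 m.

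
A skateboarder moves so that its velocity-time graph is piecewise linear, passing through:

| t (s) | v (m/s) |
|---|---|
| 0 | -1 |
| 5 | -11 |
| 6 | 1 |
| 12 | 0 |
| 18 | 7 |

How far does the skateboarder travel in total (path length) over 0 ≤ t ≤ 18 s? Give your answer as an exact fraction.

709/12 m

Distance (not displacement) is the total path length: add the absolute areas under v-t.
0–5 s: |½(-1 + -11)(5)| = 30 m
5–6 s: v = 0 at t = 71/12 s; triangle areas 121/24 + 1/24 = 61/12 m
6–12 s: |½(1 + 0)(6)| = 3 m
12–18 s: |½(0 + 7)(6)| = 21 m
Total distance = 709/12 m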